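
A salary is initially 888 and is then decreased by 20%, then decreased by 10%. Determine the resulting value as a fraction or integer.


Start: 888
Step 1: decrease by 20% => multiply by 80/100
  888 * 80/100 = 3552/5
Step 2: decrease by 10% => multiply by 90/100
  3552/5 * 90/100 = 15984/25
Final value = 15984/25

15984/25


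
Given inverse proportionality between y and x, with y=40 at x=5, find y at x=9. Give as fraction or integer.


Inverse proportion: y = k/x
Find k: k = 5 * 40 = 200
Compute y at x=9: y = 200/9
y = 200/9

200/9


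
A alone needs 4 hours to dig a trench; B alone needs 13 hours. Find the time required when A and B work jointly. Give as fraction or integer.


Rate of A = 1/4 job per hour
Rate of B = 1/13 job per hour
Combined rate = 1/4 + 1/13
Find common denominator: (13 + 4)/(4*13) = 17/52
Combined rate = 17/52 job per hour
Time together = 1 / (17/52) = 52/17 hours

52/17


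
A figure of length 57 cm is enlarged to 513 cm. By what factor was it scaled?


Original length = 57 cm
Scaled length = 513 cm
Scale factor = 513 / 57
= 9

9


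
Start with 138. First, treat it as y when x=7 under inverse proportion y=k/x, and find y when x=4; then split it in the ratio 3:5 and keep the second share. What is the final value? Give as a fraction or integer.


Start with 138.
Step 1: Inverse prop: k = (138)*7; new y = k/4 = 138*7/4 = 483/2
Step 2: Split 3:5, second share = 483/2 * 5/8 = 2415/16
Final result = 2415/16

2415/16


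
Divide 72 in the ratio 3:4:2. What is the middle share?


Ratio = 3:4:2
Total parts = 3 + 4 + 2 = 9
Value per part = 72 / 9 = 8
First share = 3 * 8 = 24
Middle share = 4 * 8 = 32
Third share = 2 * 8 = 16

32


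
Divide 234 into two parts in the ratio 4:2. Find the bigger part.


Total parts = 4 + 2 = 6
Value per part = 234 / 6 = 39
First share = 4 * 39 = 156
Second share = 2 * 39 = 78
Larger share = 156

156


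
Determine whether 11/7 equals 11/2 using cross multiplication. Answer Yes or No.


Cross multiply to check 11/7 = 11/2
Left cross product: 11 * 2 = 22
Right cross product: 7 * 11 = 77
22 != 77
Not equal, so proportions differ => No

No


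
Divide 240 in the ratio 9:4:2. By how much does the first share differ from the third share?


Total parts = 9 + 4 + 2 = 15
Value per part = 240 / 15 = 16
Shares: 9*16=144, 4*16=64, 2*16=32
First share = 144, third share = 32
Difference = |144 - 32| = 112

112


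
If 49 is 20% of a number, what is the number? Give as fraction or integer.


Given: 49 is 20% of the whole
Set up: 49 = 20/100 * whole
whole = 49 * 100 / 20
whole = 4900 / 20
whole = 245

245


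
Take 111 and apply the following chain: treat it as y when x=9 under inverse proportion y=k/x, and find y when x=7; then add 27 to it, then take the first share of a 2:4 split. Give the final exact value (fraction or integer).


Start with 111.
Step 1: Inverse prop: k = (111)*9; new y = k/7 = 111*9/7 = 999/7
Step 2: Add 27: 999/7+27=1188/7; split 2:4 first = 1188/7*2/6 = 396/7
Final result = 396/7

396/7


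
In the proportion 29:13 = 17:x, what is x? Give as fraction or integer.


Setting up: 29/13 = 17/x
Cross multiply: 29 * x = 13 * 17
29x = 221
x = 221/29
x = 221/29

221/29


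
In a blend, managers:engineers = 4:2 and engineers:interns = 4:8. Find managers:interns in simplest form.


Given a:b = 4:2 and b:c = 4:8
Make b consistent. Multiply first ratio by 4: a:b = 16:8
Multiply second ratio by 2: b:c = 8:16
Now b = 8 in both, so a:b:c = 16:8:16
Therefore a:c = 16:16
Simplify by GCD: a:c = 1:1

1:1


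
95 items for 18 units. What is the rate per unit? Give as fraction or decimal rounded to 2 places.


Total items = 95
Number of units = 18
Unit rate = 95 / 18
= 5.28 items per unit

5.28


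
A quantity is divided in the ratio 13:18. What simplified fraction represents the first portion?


Total parts = 13 + 18 = 31
First part fraction = 13/31
Simplify: 13/31 = 13/31

13/31


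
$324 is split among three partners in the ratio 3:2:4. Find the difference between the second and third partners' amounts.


Total parts = 3 + 2 + 4 = 9
Value per part = 324 / 9 = 36
Shares: 3*36=108, 2*36=72, 4*36=144
Second share = 72, third share = 144
Difference = |72 - 144| = 72

72


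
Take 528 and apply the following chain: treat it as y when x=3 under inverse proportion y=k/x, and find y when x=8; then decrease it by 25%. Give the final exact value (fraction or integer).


Start with 528.
Step 1: Inverse prop: k = (528)*3; new y = k/8 = 528*3/8 = 198
Step 2: Decrease by 25%: 198 * 75/100 = 297/2
Final result = 297/2

297/2


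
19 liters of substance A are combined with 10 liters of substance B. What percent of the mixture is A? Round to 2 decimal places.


Volume of A = 19 L
Volume of B = 10 L
Total volume = 19 + 10 = 29 L
Percentage of A = (19/29) * 100
= 65.52%

65.52


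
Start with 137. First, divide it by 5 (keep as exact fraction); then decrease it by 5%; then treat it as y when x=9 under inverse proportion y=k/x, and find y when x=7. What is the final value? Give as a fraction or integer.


Start with 137.
Step 1: Divide by 5: 137 / 5 = 137/5
Step 2: Decrease by 5%: 137/5 * 95/100 = 2603/100
Step 3: Inverse prop: k = (2603/100)*9; new y = k/7 = 2603/100*9/7 = 23427/700
Final result = 23427/700

23427/700


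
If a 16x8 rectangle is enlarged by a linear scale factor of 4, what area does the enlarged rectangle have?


Original dimensions: 16 x 8
Enlargement factor = 4
New width = 16 * 4 = 64
New height = 8 * 4 = 32
New area = 64 * 32 = 2048

2048


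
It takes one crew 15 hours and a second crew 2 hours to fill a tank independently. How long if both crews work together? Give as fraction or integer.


Rate of A = 1/15 job per hour
Rate of B = 1/2 job per hour
Combined rate = 1/15 + 1/2
Find common denominator: (2 + 15)/(15*2) = 17/30
Combined rate = 17/30 job per hour
Time together = 1 / (17/30) = 30/17 hours

30/17


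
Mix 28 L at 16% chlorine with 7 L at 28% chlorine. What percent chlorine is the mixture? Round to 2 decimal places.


Solute in mixture 1 = 16% of 28 L = 28*16/100 = 112/25 L
Solute in mixture 2 = 28% of 7 L = 7*28/100 = 49/25 L
Total solute = 112/25 + 49/25 = 161/25 L
Total volume = 28 + 7 = 35 L
Final concentration = 161/25/35 * 100 = 18.40%

18.40


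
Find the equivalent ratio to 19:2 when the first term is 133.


Original ratio: 19:2
First term target: 133
Scale factor = 133 / 19 = 7
Multiply second term: 2 * 7 = 14
Equivalent ratio = 133:14

133:14


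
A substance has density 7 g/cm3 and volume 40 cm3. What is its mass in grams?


Using mass = density * volume
Density = 7 g/cm3
Volume = 40 cm3
Mass = 7 * 40
= 280 g

280


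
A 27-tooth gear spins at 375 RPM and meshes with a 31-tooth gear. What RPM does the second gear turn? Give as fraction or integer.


Gear ratio: teeth_A * RPM_A = teeth_B * RPM_B
27 * 375 = 31 * RPM_B
10125 = 31 * RPM_B
RPM_B = 10125 / 31
RPM_B = 10125/31

10125/31


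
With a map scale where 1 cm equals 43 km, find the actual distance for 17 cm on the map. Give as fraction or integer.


Map scale: 1 cm = 43 km
Measured distance on map = 17 cm
Set up proportion: 17 * 43 / 1
= 731 / 1
= 731 km

731


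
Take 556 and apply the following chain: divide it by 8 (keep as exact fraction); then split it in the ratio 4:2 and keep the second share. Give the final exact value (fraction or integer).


Start with 556.
Step 1: Divide by 8: 556 / 8 = 139/2
Step 2: Split 4:2, second share = 139/2 * 2/6 = 139/6
Final result = 139/6

139/6


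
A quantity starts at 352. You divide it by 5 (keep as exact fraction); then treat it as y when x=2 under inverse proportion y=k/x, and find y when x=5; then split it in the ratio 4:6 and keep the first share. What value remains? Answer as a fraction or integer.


Start with 352.
Step 1: Divide by 5: 352 / 5 = 352/5
Step 2: Inverse prop: k = (352/5)*2; new y = k/5 = 352/5*2/5 = 704/25
Step 3: Split 4:6, first share = 704/25 * 4/10 = 1408/125
Final result = 1408/125

1408/125


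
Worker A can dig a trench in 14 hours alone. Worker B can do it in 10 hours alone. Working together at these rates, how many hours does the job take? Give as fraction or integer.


Rate of A = 1/14 job per hour
Rate of B = 1/10 job per hour
Combined rate = 1/14 + 1/10
Find common denominator: (10 + 14)/(14*10) = 24/140
Combined rate = 6/35 job per hour
Time together = 1 / (6/35) = 35/6 hours

35/6


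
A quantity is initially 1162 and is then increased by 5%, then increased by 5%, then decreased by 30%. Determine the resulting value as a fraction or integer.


Start: 1162
Step 1: increase by 5% => multiply by 105/100
  1162 * 105/100 = 12201/10
Step 2: increase by 5% => multiply by 105/100
  12201/10 * 105/100 = 256221/200
Step 3: decrease by 30% => multiply by 70/100
  256221/200 * 70/100 = 1793547/2000
Final value = 1793547/2000

1793547/2000


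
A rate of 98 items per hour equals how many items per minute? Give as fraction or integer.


Converting from per hour to per minute
Rate = 98 items per hour
Divide by 60: 98/60
= 49/30 items per minute

49/30


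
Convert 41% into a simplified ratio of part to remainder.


Part = 41%, Remainder = 59%
Ratio = 41:59
GCD(41, 59) = 1
Simplify: 41:59 = 41:59

41:59


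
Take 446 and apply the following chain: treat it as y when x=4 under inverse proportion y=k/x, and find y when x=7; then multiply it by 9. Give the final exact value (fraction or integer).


Start with 446.
Step 1: Inverse prop: k = (446)*4; new y = k/7 = 446*4/7 = 1784/7
Step 2: Multiply by 9: 1784/7 * 9 = 16056/7
Final result = 16056/7

16056/7


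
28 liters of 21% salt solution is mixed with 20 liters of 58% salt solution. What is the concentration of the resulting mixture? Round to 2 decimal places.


Solute in mixture 1 = 21% of 28 L = 28*21/100 = 147/25 L
Solute in mixture 2 = 58% of 20 L = 20*58/100 = 58/5 L
Total solute = 147/25 + 58/5 = 437/25 L
Total volume = 28 + 20 = 48 L
Final concentration = 437/25/48 * 100 = 36.42%

36.42


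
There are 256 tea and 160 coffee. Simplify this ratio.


Find GCD(256, 160)
GCD = 32
Divide both by 32: 256/32 = 8, 160/32 = 5
Simplified ratio = 8:5

8:5


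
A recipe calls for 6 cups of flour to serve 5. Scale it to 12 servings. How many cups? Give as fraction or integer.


Original: 6 cups for 5 servings
Target servings = 12
Scaling factor = 12/5
New amount = 6 * 12/5
= 72/5
= 72/5 cups

72/5


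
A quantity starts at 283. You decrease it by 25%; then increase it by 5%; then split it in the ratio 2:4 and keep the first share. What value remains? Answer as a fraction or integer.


Start with 283.
Step 1: Decrease by 25%: 283 * 75/100 = 849/4
Step 2: Increase by 5%: 849/4 * 105/100 = 17829/80
Step 3: Split 2:4, first share = 17829/80 * 2/6 = 5943/80
Final result = 5943/80

5943/80


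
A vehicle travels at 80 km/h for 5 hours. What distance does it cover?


Using distance = speed * time
Speed = 80 km/h
Time = 5 hours
Distance = 80 * 5
= 400 km

400


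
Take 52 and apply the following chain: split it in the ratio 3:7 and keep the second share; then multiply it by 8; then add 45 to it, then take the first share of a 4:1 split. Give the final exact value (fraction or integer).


Start with 52.
Step 1: Split 3:7, second share = 52 * 7/10 = 182/5
Step 2: Multiply by 8: 182/5 * 8 = 1456/5
Step 3: Add 45: 1456/5+45=1681/5; split 4:1 first = 1681/5*4/5 = 6724/25
Final result = 6724/25

6724/25


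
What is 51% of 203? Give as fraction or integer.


Compute 51% of 203
Convert percentage: 51% = 51/100
Multiply: 203 * 51/100
= 10353/100
= 10353/100

10353/100


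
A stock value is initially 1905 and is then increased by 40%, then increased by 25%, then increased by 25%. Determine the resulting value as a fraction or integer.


Start: 1905
Step 1: increase by 40% => multiply by 140/100
  1905 * 140/100 = 2667
Step 2: increase by 25% => multiply by 125/100
  2667 * 125/100 = 13335/4
Step 3: increase by 25% => multiply by 125/100
  13335/4 * 125/100 = 66675/16
Final value = 66675/16

66675/16


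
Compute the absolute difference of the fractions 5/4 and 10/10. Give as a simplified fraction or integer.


Simplify: 5/4 = 5/4 and 10/10 = 1
Find common denominator: LCD = 4
Convert: 5/4 and 4/4
Difference = |5 - 4|/4 = 1/4
Simplified = 1/4

1/4


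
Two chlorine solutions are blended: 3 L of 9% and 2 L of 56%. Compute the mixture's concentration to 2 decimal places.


Solute in mixture 1 = 9% of 3 L = 3*9/100 = 27/100 L
Solute in mixture 2 = 56% of 2 L = 2*56/100 = 28/25 L
Total solute = 27/100 + 28/25 = 139/100 L
Total volume = 3 + 2 = 5 L
Final concentration = 139/100/5 * 100 = 27.80%

27.80


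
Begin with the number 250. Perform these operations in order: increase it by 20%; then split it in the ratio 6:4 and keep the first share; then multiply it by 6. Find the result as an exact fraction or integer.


Start with 250.
Step 1: Increase by 20%: 250 * 120/100 = 300
Step 2: Split 6:4, first share = 300 * 6/10 = 180
Step 3: Multiply by 6: 180 * 6 = 1080
Final result = 1080

1080


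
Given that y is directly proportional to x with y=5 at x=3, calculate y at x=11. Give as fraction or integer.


Direct proportion: y = kx
Find k: k = 5/3 = 5/3
Compute y at x=11: y = 5/3 * 11
y = 55/3

55/3


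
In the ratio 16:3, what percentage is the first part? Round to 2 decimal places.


Total parts = 16 + 3 = 19
First part fraction = 16/19
Percentage = (16/19) * 100
= 0.842105 * 100
= 84.21%

84.21


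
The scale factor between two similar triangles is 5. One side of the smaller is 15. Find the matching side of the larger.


Similar triangles have proportional sides
Scale factor = 5
Smaller side = 15
Corresponding larger side = 15 * 5
= 75

75


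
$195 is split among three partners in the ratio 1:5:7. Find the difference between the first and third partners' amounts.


Total parts = 1 + 5 + 7 = 13
Value per part = 195 / 13 = 15
Shares: 1*15=15, 5*15=75, 7*15=105
First share = 15, third share = 105
Difference = |15 - 105| = 90

90


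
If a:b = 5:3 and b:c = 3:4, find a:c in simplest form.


Given a:b = 5:3 and b:c = 3:4
Make b consistent. Multiply first ratio by 3: a:b = 15:9
Multiply second ratio by 3: b:c = 9:12
Now b = 9 in both, so a:b:c = 15:9:12
Therefore a:c = 15:12
Simplify by GCD: a:c = 5:4

5:4


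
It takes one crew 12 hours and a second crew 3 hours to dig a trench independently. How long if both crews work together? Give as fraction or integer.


Rate of A = 1/12 job per hour
Rate of B = 1/3 job per hour
Combined rate = 1/12 + 1/3
Find common denominator: (3 + 12)/(12*3) = 15/36
Combined rate = 5/12 job per hour
Time together = 1 / (5/12) = 12/5 hours

12/5


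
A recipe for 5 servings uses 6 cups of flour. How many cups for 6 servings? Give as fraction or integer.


Original: 6 cups for 5 servings
Target servings = 6
Scaling factor = 6/5
New amount = 6 * 6/5
= 36/5
= 36/5 cups

36/5


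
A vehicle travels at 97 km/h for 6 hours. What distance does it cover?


Using distance = speed * time
Speed = 97 km/h
Time = 6 hours
Distance = 97 * 6
= 582 km

582


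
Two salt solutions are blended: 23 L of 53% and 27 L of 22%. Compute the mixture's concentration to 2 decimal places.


Solute in mixture 1 = 53% of 23 L = 23*53/100 = 1219/100 L
Solute in mixture 2 = 22% of 27 L = 27*22/100 = 297/50 L
Total solute = 1219/100 + 297/50 = 1813/100 L
Total volume = 23 + 27 = 50 L
Final concentration = 1813/100/50 * 100 = 36.26%

36.26


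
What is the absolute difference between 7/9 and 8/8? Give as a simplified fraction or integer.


Simplify: 7/9 = 7/9 and 8/8 = 1
Find common denominator: LCD = 9
Convert: 7/9 and 9/9
Difference = |7 - 9|/9 = 2/9
Simplified = 2/9

2/9


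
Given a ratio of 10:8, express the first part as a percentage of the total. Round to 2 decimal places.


Total parts = 10 + 8 = 18
First part fraction = 10/18
Percentage = (10/18) * 100
= 0.555556 * 100
= 55.56%

55.56


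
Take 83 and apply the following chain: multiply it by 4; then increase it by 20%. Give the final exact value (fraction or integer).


Start with 83.
Step 1: Multiply by 4: 83 * 4 = 332
Step 2: Increase by 20%: 332 * 120/100 = 1992/5
Final result = 1992/5

1992/5


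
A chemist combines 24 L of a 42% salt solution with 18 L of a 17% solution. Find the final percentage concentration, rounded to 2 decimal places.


Solute in mixture 1 = 42% of 24 L = 24*42/100 = 252/25 L
Solute in mixture 2 = 17% of 18 L = 18*17/100 = 153/50 L
Total solute = 252/25 + 153/50 = 657/50 L
Total volume = 24 + 18 = 42 L
Final concentration = 657/50/42 * 100 = 31.29%

31.29


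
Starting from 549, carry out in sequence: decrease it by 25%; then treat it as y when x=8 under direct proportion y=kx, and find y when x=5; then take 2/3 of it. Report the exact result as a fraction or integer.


Start with 549.
Step 1: Decrease by 25%: 549 * 75/100 = 1647/4
Step 2: Direct prop: k = (1647/4)/8; new y = k*5 = 1647/4*5/8 = 8235/32
Step 3: Take 2/3: 8235/32 * 2/3 = 2745/16
Final result = 2745/16

2745/16


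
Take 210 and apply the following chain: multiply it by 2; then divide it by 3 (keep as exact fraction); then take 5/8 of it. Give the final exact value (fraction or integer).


Start with 210.
Step 1: Multiply by 2: 210 * 2 = 420
Step 2: Divide by 3: 420 / 3 = 140
Step 3: Take 5/8: 140 * 5/8 = 175/2
Final result = 175/2

175/2


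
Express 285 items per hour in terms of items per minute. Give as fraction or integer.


Converting from per hour to per minute
Rate = 285 items per hour
Divide by 60: 285/60
= 19/4 items per minute

19/4


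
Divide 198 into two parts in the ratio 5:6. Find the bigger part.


Total parts = 5 + 6 = 11
Value per part = 198 / 11 = 18
First share = 5 * 18 = 90
Second share = 6 * 18 = 108
Larger share = 108

108


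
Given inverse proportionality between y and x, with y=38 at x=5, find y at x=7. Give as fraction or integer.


Inverse proportion: y = k/x
Find k: k = 5 * 38 = 190
Compute y at x=7: y = 190/7
y = 190/7

190/7


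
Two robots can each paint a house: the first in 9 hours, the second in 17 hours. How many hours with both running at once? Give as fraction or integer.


Rate of A = 1/9 job per hour
Rate of B = 1/17 job per hour
Combined rate = 1/9 + 1/17
Find common denominator: (17 + 9)/(9*17) = 26/153
Combined rate = 26/153 job per hour
Time together = 1 / (26/153) = 153/26 hours

153/26


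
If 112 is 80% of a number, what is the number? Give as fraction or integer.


Given: 112 is 80% of the whole
Set up: 112 = 80/100 * whole
whole = 112 * 100 / 80
whole = 11200 / 80
whole = 140

140


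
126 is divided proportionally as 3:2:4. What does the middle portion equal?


Ratio = 3:2:4
Total parts = 3 + 2 + 4 = 9
Value per part = 126 / 9 = 14
First share = 3 * 14 = 42
Middle share = 2 * 14 = 28
Third share = 4 * 14 = 56

28


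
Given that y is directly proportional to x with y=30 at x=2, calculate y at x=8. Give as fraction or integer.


Direct proportion: y = kx
Find k: k = 30/2 = 15
Compute y at x=8: y = 15 * 8
y = 120

120


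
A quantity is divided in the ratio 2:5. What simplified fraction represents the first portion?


Total parts = 2 + 5 = 7
First part fraction = 2/7
Simplify: 2/7 = 2/7

2/7


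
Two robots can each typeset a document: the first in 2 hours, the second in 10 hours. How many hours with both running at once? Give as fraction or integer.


Rate of A = 1/2 job per hour
Rate of B = 1/10 job per hour
Combined rate = 1/2 + 1/10
Find common denominator: (10 + 2)/(2*10) = 12/20
Combined rate = 3/5 job per hour
Time together = 1 / (3/5) = 5/3 hours

5/3


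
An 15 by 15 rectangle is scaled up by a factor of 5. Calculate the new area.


Original dimensions: 15 x 15
Enlargement factor = 5
New width = 15 * 5 = 75
New height = 15 * 5 = 75
New area = 75 * 75 = 5625

5625


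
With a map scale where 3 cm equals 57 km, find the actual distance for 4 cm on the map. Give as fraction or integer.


Map scale: 3 cm = 57 km
Measured distance on map = 4 cm
Set up proportion: 4 * 57 / 3
= 228 / 3
= 76 km

76


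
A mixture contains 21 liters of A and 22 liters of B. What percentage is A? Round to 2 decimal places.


Volume of A = 21 L
Volume of B = 22 L
Total volume = 21 + 22 = 43 L
Percentage of A = (21/43) * 100
= 48.84%

48.84


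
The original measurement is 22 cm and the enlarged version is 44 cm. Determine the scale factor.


Original length = 22 cm
Scaled length = 44 cm
Scale factor = 44 / 22
= 2

2


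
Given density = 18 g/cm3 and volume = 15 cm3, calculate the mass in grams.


Using mass = density * volume
Density = 18 g/cm3
Volume = 15 cm3
Mass = 18 * 15
= 270 g

270


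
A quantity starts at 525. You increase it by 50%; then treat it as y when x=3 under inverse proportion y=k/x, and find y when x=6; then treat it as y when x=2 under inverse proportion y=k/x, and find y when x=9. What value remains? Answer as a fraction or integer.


Start with 525.
Step 1: Increase by 50%: 525 * 150/100 = 1575/2
Step 2: Inverse prop: k = (1575/2)*3; new y = k/6 = 1575/2*3/6 = 1575/4
Step 3: Inverse prop: k = (1575/4)*2; new y = k/9 = 1575/4*2/9 = 175/2
Final result = 175/2

175/2


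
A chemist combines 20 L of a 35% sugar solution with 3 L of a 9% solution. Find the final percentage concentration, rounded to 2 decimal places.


Solute in mixture 1 = 35% of 20 L = 20*35/100 = 7 L
Solute in mixture 2 = 9% of 3 L = 3*9/100 = 27/100 L
Total solute = 7 + 27/100 = 727/100 L
Total volume = 20 + 3 = 23 L
Final concentration = 727/100/23 * 100 = 31.61%

31.61


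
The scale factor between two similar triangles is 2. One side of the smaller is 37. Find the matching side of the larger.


Similar triangles have proportional sides
Scale factor = 2
Smaller side = 37
Corresponding larger side = 37 * 2
= 74

74


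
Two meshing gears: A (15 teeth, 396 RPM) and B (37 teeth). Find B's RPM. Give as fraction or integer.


Gear ratio: teeth_A * RPM_A = teeth_B * RPM_B
15 * 396 = 37 * RPM_B
5940 = 37 * RPM_B
RPM_B = 5940 / 37
RPM_B = 5940/37

5940/37


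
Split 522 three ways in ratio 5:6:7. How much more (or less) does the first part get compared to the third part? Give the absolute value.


Total parts = 5 + 6 + 7 = 18
Value per part = 522 / 18 = 29
Shares: 5*29=145, 6*29=174, 7*29=203
First share = 145, third share = 203
Difference = |145 - 203| = 58

58


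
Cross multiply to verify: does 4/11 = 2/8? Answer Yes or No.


Cross multiply to check 4/11 = 2/8
Left cross product: 4 * 8 = 32
Right cross product: 11 * 2 = 22
32 != 22
Not equal, so proportions differ => No

No


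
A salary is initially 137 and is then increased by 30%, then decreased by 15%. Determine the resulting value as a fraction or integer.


Start: 137
Step 1: increase by 30% => multiply by 130/100
  137 * 130/100 = 1781/10
Step 2: decrease by 15% => multiply by 85/100
  1781/10 * 85/100 = 30277/200
Final value = 30277/200

30277/200


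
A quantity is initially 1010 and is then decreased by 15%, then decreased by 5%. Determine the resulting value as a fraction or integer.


Start: 1010
Step 1: decrease by 15% => multiply by 85/100
  1010 * 85/100 = 1717/2
Step 2: decrease by 5% => multiply by 95/100
  1717/2 * 95/100 = 32623/40
Final value = 32623/40

32623/40


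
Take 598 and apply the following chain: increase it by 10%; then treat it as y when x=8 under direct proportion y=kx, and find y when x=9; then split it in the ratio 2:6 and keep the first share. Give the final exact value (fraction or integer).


Start with 598.
Step 1: Increase by 10%: 598 * 110/100 = 3289/5
Step 2: Direct prop: k = (3289/5)/8; new y = k*9 = 3289/5*9/8 = 29601/40
Step 3: Split 2:6, first share = 29601/40 * 2/8 = 29601/160
Final result = 29601/160

29601/160


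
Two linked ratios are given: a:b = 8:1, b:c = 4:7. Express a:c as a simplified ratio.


Given a:b = 8:1 and b:c = 4:7
Make b consistent. Multiply first ratio by 4: a:b = 32:4
Multiply second ratio by 1: b:c = 4:7
Now b = 4 in both, so a:b:c = 32:4:7
Therefore a:c = 32:7
Simplify by GCD: a:c = 32:7

32:7


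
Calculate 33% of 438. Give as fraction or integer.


Compute 33% of 438
Convert percentage: 33% = 33/100
Multiply: 438 * 33/100
= 14454/100
= 7227/50

7227/50


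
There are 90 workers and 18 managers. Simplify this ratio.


Find GCD(90, 18)
GCD = 18
Divide both by 18: 90/18 = 5, 18/18 = 1
Simplified ratio = 5:1

5:1


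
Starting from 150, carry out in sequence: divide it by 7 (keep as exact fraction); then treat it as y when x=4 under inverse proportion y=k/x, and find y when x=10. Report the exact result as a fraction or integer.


Start with 150.
Step 1: Divide by 7: 150 / 7 = 150/7
Step 2: Inverse prop: k = (150/7)*4; new y = k/10 = 150/7*4/10 = 60/7
Final result = 60/7

60/7


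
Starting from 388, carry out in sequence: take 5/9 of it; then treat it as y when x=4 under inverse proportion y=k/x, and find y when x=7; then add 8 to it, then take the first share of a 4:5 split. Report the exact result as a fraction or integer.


Start with 388.
Step 1: Take 5/9: 388 * 5/9 = 1940/9
Step 2: Inverse prop: k = (1940/9)*4; new y = k/7 = 1940/9*4/7 = 7760/63
Step 3: Add 8: 7760/63+8=8264/63; split 4:5 first = 8264/63*4/9 = 33056/567
Final result = 33056/567

33056/567


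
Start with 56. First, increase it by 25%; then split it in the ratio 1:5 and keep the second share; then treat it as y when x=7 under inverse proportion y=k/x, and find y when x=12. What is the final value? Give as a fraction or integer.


Start with 56.
Step 1: Increase by 25%: 56 * 125/100 = 70
Step 2: Split 1:5, second share = 70 * 5/6 = 175/3
Step 3: Inverse prop: k = (175/3)*7; new y = k/12 = 175/3*7/12 = 1225/36
Final result = 1225/36

1225/36


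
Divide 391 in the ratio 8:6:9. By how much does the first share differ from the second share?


Total parts = 8 + 6 + 9 = 23
Value per part = 391 / 23 = 17
Shares: 8*17=136, 6*17=102, 9*17=153
First share = 136, second share = 102
Difference = |136 - 102| = 34

34


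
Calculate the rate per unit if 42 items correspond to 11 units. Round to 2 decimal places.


Total items = 42
Number of units = 11
Unit rate = 42 / 11
= 3.82 items per unit

3.82


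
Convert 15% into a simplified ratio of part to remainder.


Part = 15%, Remainder = 85%
Ratio = 15:85
GCD(15, 85) = 5
Simplify: 3:17 = 3:17

3:17


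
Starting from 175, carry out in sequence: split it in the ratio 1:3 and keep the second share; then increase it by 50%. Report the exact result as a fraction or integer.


Start with 175.
Step 1: Split 1:3, second share = 175 * 3/4 = 525/4
Step 2: Increase by 50%: 525/4 * 150/100 = 1575/8
Final result = 1575/8

1575/8


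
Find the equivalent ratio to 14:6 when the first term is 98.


Original ratio: 14:6
First term target: 98
Scale factor = 98 / 14 = 7
Multiply second term: 6 * 7 = 42
Equivalent ratio = 98:42

98:42


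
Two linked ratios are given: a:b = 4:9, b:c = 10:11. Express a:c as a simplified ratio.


Given a:b = 4:9 and b:c = 10:11
Make b consistent. Multiply first ratio by 10: a:b = 40:90
Multiply second ratio by 9: b:c = 90:99
Now b = 90 in both, so a:b:c = 40:90:99
Therefore a:c = 40:99
Simplify by GCD: a:c = 40:99

40:99


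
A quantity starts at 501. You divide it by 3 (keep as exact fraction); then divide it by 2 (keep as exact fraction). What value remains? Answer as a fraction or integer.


Start with 501.
Step 1: Divide by 3: 501 / 3 = 167
Step 2: Divide by 2: 167 / 2 = 167/2
Final result = 167/2

167/2


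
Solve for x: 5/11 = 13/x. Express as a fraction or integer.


Setting up: 5/11 = 13/x
Cross multiply: 5 * x = 11 * 13
5x = 143
x = 143/5
x = 143/5

143/5


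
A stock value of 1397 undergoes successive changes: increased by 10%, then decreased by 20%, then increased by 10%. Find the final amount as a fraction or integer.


Start: 1397
Step 1: increase by 10% => multiply by 110/100
  1397 * 110/100 = 15367/10
Step 2: decrease by 20% => multiply by 80/100
  15367/10 * 80/100 = 30734/25
Step 3: increase by 10% => multiply by 110/100
  30734/25 * 110/100 = 169037/125
Final value = 169037/125

169037/125


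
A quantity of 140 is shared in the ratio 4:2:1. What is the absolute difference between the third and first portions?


Total parts = 4 + 2 + 1 = 7
Value per part = 140 / 7 = 20
Shares: 4*20=80, 2*20=40, 1*20=20
Third share = 20, first share = 80
Difference = |20 - 80| = 60

60


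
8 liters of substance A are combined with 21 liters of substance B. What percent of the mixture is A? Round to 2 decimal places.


Volume of A = 8 L
Volume of B = 21 L
Total volume = 8 + 21 = 29 L
Percentage of A = (8/29) * 100
= 27.59%

27.59


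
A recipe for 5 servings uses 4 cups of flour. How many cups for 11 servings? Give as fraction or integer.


Original: 4 cups for 5 servings
Target servings = 11
Scaling factor = 11/5
New amount = 4 * 11/5
= 44/5
= 44/5 cups

44/5


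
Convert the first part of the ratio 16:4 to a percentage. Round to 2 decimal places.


Total parts = 16 + 4 = 20
First part fraction = 16/20
Percentage = (16/20) * 100
= 0.8 * 100
= 80.00%

80.00


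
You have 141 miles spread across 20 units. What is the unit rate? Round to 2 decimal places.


Total miles = 141
Number of units = 20
Unit rate = 141 / 20
= 7.05 miles per unit

7.05


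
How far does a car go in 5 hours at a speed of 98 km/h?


Using distance = speed * time
Speed = 98 km/h
Time = 5 hours
Distance = 98 * 5
= 490 km

490


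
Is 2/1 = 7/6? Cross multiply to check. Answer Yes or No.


Cross multiply to check 2/1 = 7/6
Left cross product: 2 * 6 = 12
Right cross product: 1 * 7 = 7
12 != 7
Not equal, so proportions differ => No

No


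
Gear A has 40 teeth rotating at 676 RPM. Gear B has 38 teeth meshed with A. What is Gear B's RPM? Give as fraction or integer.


Gear ratio: teeth_A * RPM_A = teeth_B * RPM_B
40 * 676 = 38 * RPM_B
27040 = 38 * RPM_B
RPM_B = 27040 / 38
RPM_B = 13520/19

13520/19


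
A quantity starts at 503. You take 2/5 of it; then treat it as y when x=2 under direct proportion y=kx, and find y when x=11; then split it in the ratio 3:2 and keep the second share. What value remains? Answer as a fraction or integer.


Start with 503.
Step 1: Take 2/5: 503 * 2/5 = 1006/5
Step 2: Direct prop: k = (1006/5)/2; new y = k*11 = 1006/5*11/2 = 5533/5
Step 3: Split 3:2, second share = 5533/5 * 2/5 = 11066/25
Final result = 11066/25

11066/25


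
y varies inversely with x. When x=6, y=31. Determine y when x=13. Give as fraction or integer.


Inverse proportion: y = k/x
Find k: k = 6 * 31 = 186
Compute y at x=13: y = 186/13
y = 186/13

186/13


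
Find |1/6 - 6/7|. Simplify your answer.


Simplify: 1/6 = 1/6 and 6/7 = 6/7
Find common denominator: LCD = 42
Convert: 7/42 and 36/42
Difference = |7 - 36|/42 = 29/42
Simplified = 29/42

29/42


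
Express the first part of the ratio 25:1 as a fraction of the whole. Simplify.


Total parts = 25 + 1 = 26
First part fraction = 25/26
Simplify: 25/26 = 25/26

25/26


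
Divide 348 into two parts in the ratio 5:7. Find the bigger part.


Total parts = 5 + 7 = 12
Value per part = 348 / 12 = 29
First share = 5 * 29 = 145
Second share = 7 * 29 = 203
Larger share = 203

203


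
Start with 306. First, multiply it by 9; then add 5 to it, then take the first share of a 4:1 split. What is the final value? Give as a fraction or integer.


Start with 306.
Step 1: Multiply by 9: 306 * 9 = 2754
Step 2: Add 5: 2754+5=2759; split 4:1 first = 2759*4/5 = 11036/5
Final result = 11036/5

11036/5


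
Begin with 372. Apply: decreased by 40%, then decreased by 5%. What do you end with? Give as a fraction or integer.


Start: 372
Step 1: decrease by 40% => multiply by 60/100
  372 * 60/100 = 1116/5
Step 2: decrease by 5% => multiply by 95/100
  1116/5 * 95/100 = 5301/25
Final value = 5301/25

5301/25


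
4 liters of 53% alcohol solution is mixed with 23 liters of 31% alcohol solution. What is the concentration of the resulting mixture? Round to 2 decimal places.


Solute in mixture 1 = 53% of 4 L = 4*53/100 = 53/25 L
Solute in mixture 2 = 31% of 23 L = 23*31/100 = 713/100 L
Total solute = 53/25 + 713/100 = 37/4 L
Total volume = 4 + 23 = 27 L
Final concentration = 37/4/27 * 100 = 34.26%

34.26


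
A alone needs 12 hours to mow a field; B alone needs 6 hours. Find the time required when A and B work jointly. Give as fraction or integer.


Rate of A = 1/12 job per hour
Rate of B = 1/6 job per hour
Combined rate = 1/12 + 1/6
Find common denominator: (6 + 12)/(12*6) = 18/72
Combined rate = 1/4 job per hour
Time together = 1 / (1/4) = 4 hours

4


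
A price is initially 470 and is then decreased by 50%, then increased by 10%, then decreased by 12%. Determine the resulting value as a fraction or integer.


Start: 470
Step 1: decrease by 50% => multiply by 50/100
  470 * 50/100 = 235
Step 2: increase by 10% => multiply by 110/100
  235 * 110/100 = 517/2
Step 3: decrease by 12% => multiply by 88/100
  517/2 * 88/100 = 5687/25
Final value = 5687/25

5687/25


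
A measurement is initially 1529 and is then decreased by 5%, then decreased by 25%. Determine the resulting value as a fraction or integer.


Start: 1529
Step 1: decrease by 5% => multiply by 95/100
  1529 * 95/100 = 29051/20
Step 2: decrease by 25% => multiply by 75/100
  29051/20 * 75/100 = 87153/80
Final value = 87153/80

87153/80


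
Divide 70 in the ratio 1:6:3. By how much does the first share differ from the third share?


Total parts = 1 + 6 + 3 = 10
Value per part = 70 / 10 = 7
Shares: 1*7=7, 6*7=42, 3*7=21
First share = 7, third share = 21
Difference = |7 - 21| = 14

14


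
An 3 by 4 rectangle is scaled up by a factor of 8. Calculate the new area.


Original dimensions: 3 x 4
Enlargement factor = 8
New width = 3 * 8 = 24
New height = 4 * 8 = 32
New area = 24 * 32 = 768

768


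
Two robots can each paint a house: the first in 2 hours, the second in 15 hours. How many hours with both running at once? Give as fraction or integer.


Rate of A = 1/2 job per hour
Rate of B = 1/15 job per hour
Combined rate = 1/2 + 1/15
Find common denominator: (15 + 2)/(2*15) = 17/30
Combined rate = 17/30 job per hour
Time together = 1 / (17/30) = 30/17 hours

30/17


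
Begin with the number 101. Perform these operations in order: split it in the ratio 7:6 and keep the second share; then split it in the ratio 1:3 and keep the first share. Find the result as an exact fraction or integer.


Start with 101.
Step 1: Split 7:6, second share = 101 * 6/13 = 606/13
Step 2: Split 1:3, first share = 606/13 * 1/4 = 303/26
Final result = 303/26

303/26


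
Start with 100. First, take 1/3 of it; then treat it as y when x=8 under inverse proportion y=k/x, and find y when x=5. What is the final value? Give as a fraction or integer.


Start with 100.
Step 1: Take 1/3: 100 * 1/3 = 100/3
Step 2: Inverse prop: k = (100/3)*8; new y = k/5 = 100/3*8/5 = 160/3
Final result = 160/3

160/3


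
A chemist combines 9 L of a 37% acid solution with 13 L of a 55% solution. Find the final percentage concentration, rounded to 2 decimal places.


Solute in mixture 1 = 37% of 9 L = 9*37/100 = 333/100 L
Solute in mixture 2 = 55% of 13 L = 13*55/100 = 143/20 L
Total solute = 333/100 + 143/20 = 262/25 L
Total volume = 9 + 13 = 22 L
Final concentration = 262/25/22 * 100 = 47.64%

47.64


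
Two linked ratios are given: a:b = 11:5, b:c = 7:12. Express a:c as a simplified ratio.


Given a:b = 11:5 and b:c = 7:12
Make b consistent. Multiply first ratio by 7: a:b = 77:35
Multiply second ratio by 5: b:c = 35:60
Now b = 35 in both, so a:b:c = 77:35:60
Therefore a:c = 77:60
Simplify by GCD: a:c = 77:60

77:60


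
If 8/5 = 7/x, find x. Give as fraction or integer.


Setting up: 8/5 = 7/x
Cross multiply: 8 * x = 5 * 7
8x = 35
x = 35/8
x = 35/8

35/8


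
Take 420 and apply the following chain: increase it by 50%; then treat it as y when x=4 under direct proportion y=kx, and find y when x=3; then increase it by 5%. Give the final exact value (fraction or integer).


Start with 420.
Step 1: Increase by 50%: 420 * 150/100 = 630
Step 2: Direct prop: k = (630)/4; new y = k*3 = 630*3/4 = 945/2
Step 3: Increase by 5%: 945/2 * 105/100 = 3969/8
Final result = 3969/8

3969/8


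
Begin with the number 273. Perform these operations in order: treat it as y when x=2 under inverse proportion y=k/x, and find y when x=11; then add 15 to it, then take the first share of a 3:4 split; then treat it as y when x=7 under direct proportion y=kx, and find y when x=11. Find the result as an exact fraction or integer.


Start with 273.
Step 1: Inverse prop: k = (273)*2; new y = k/11 = 273*2/11 = 546/11
Step 2: Add 15: 546/11+15=711/11; split 3:4 first = 711/11*3/7 = 2133/77
Step 3: Direct prop: k = (2133/77)/7; new y = k*11 = 2133/77*11/7 = 2133/49
Final result = 2133/49

2133/49


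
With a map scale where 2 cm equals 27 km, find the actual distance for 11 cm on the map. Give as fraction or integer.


Map scale: 2 cm = 27 km
Measured distance on map = 11 cm
Set up proportion: 11 * 27 / 2
= 297 / 2
= 297/2 km

297/2


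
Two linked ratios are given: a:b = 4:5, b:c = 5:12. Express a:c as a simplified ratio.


Given a:b = 4:5 and b:c = 5:12
Make b consistent. Multiply first ratio by 5: a:b = 20:25
Multiply second ratio by 5: b:c = 25:60
Now b = 25 in both, so a:b:c = 20:25:60
Therefore a:c = 20:60
Simplify by GCD: a:c = 1:3

1:3


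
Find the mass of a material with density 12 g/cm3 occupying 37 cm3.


Using mass = density * volume
Density = 12 g/cm3
Volume = 37 cm3
Mass = 12 * 37
= 444 g

444


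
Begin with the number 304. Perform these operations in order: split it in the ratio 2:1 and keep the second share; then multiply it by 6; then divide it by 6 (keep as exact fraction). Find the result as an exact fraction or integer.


Start with 304.
Step 1: Split 2:1, second share = 304 * 1/3 = 304/3
Step 2: Multiply by 6: 304/3 * 6 = 608
Step 3: Divide by 6: 608 / 6 = 304/3
Final result = 304/3

304/3


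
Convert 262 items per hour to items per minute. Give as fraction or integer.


Converting from per hour to per minute
Rate = 262 items per hour
Divide by 60: 262/60
= 131/30 items per minute

131/30


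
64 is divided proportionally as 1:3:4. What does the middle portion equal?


Ratio = 1:3:4
Total parts = 1 + 3 + 4 = 8
Value per part = 64 / 8 = 8
First share = 1 * 8 = 8
Middle share = 3 * 8 = 24
Third share = 4 * 8 = 32

24


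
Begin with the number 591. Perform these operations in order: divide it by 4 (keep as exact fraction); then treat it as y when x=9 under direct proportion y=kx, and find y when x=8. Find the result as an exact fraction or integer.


Start with 591.
Step 1: Divide by 4: 591 / 4 = 591/4
Step 2: Direct prop: k = (591/4)/9; new y = k*8 = 591/4*8/9 = 394/3
Final result = 394/3

394/3


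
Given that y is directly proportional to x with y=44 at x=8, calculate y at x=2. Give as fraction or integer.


Direct proportion: y = kx
Find k: k = 44/8 = 11/2
Compute y at x=2: y = 11/2 * 2
y = 11

11


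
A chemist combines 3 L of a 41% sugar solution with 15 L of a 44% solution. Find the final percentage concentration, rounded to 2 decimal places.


Solute in mixture 1 = 41% of 3 L = 3*41/100 = 123/100 L
Solute in mixture 2 = 44% of 15 L = 15*44/100 = 33/5 L
Total solute = 123/100 + 33/5 = 783/100 L
Total volume = 3 + 15 = 18 L
Final concentration = 783/100/18 * 100 = 43.50%

43.50


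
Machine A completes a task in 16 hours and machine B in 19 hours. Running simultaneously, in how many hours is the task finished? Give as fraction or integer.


Rate of A = 1/16 job per hour
Rate of B = 1/19 job per hour
Combined rate = 1/16 + 1/19
Find common denominator: (19 + 16)/(16*19) = 35/304
Combined rate = 35/304 job per hour
Time together = 1 / (35/304) = 304/35 hours

304/35
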